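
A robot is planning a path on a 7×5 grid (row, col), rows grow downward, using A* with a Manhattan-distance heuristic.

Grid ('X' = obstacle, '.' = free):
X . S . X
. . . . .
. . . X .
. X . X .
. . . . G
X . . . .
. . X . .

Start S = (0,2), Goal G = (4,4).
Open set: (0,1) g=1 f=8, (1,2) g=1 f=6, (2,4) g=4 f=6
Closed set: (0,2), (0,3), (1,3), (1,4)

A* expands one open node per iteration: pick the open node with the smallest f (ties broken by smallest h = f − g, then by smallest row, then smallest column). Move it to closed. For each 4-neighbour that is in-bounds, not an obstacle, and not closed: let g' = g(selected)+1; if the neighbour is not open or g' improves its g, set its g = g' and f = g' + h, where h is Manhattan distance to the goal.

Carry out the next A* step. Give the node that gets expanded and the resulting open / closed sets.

step 1: expand (2,4) (f=6, h=2) → closed; open now [(0,1) g=1 f=8, (1,2) g=1 f=6, (3,4) g=5 f=6]

expanded=(2,4); open=[(0,1) g=1 f=8, (1,2) g=1 f=6, (3,4) g=5 f=6]; closed=[(0,2), (0,3), (1,3), (1,4), (2,4)]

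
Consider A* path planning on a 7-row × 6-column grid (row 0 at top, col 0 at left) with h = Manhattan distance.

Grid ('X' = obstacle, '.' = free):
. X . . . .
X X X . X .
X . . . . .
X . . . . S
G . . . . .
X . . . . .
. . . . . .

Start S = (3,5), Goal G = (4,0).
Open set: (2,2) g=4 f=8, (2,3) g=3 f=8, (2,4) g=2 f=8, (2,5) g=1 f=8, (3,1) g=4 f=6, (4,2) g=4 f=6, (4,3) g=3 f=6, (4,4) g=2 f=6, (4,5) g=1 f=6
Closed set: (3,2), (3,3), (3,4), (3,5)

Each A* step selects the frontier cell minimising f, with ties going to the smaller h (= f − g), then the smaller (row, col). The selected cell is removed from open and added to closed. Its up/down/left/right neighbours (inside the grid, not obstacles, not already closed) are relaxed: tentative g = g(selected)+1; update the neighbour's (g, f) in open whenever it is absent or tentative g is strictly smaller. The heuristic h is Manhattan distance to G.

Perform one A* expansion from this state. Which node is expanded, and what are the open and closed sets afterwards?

expanded=(3,1); open=[(2,1) g=5 f=8, (2,2) g=4 f=8, (2,3) g=3 f=8, (2,4) g=2 f=8, (2,5) g=1 f=8, (4,1) g=5 f=6, (4,2) g=4 f=6, (4,3) g=3 f=6, (4,4) g=2 f=6, (4,5) g=1 f=6]; closed=[(3,1), (3,2), (3,3), (3,4), (3,5)]

step 1: expand (3,1) (f=6, h=2) → closed; open now [(2,1) g=5 f=8, (2,2) g=4 f=8, (2,3) g=3 f=8, (2,4) g=2 f=8, (2,5) g=1 f=8, (4,1) g=5 f=6, (4,2) g=4 f=6, (4,3) g=3 f=6, (4,4) g=2 f=6, (4,5) g=1 f=6]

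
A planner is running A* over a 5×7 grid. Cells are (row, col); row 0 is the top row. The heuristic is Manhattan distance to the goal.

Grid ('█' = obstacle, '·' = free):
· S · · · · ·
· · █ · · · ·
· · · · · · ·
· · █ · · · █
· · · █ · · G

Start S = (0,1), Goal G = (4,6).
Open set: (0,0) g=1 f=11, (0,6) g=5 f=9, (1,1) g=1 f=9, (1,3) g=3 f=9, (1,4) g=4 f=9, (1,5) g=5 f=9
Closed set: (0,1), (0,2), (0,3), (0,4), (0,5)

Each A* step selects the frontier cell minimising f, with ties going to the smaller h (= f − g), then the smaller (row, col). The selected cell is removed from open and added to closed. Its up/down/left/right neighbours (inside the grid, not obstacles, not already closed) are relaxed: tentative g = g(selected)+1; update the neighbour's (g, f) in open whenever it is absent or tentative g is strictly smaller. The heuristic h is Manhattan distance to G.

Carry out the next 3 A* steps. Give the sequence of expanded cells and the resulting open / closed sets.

order=[(0,6) → (1,6) → (2,6)]; open=[(0,0) g=1 f=11, (1,1) g=1 f=9, (1,3) g=3 f=9, (1,4) g=4 f=9, (1,5) g=5 f=9, (2,5) g=8 f=11]; closed=[(0,1), (0,2), (0,3), (0,4), (0,5), (0,6), (1,6), (2,6)]

step 1: expand (0,6) (f=9, h=4) → closed; open now [(0,0) g=1 f=11, (1,1) g=1 f=9, (1,3) g=3 f=9, (1,4) g=4 f=9, (1,5) g=5 f=9, (1,6) g=6 f=9]
step 2: expand (1,6) (f=9, h=3) → closed; open now [(0,0) g=1 f=11, (1,1) g=1 f=9, (1,3) g=3 f=9, (1,4) g=4 f=9, (1,5) g=5 f=9, (2,6) g=7 f=9]
step 3: expand (2,6) (f=9, h=2) → closed; open now [(0,0) g=1 f=11, (1,1) g=1 f=9, (1,3) g=3 f=9, (1,4) g=4 f=9, (1,5) g=5 f=9, (2,5) g=8 f=11]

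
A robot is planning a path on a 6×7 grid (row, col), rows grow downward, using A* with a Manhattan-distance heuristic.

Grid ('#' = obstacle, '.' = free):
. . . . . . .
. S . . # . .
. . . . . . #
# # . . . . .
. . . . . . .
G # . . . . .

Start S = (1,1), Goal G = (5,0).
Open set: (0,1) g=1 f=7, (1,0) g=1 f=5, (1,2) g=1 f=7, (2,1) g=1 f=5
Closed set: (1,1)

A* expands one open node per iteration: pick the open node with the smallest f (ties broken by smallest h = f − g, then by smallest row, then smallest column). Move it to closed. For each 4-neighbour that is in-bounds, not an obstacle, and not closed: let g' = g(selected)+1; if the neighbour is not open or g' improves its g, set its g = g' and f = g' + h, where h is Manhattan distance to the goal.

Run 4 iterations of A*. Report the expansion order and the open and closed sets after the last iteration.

step 1: expand (1,0) (f=5, h=4) → closed; open now [(0,0) g=2 f=7, (0,1) g=1 f=7, (1,2) g=1 f=7, (2,0) g=2 f=5, (2,1) g=1 f=5]
step 2: expand (2,0) (f=5, h=3) → closed; open now [(0,0) g=2 f=7, (0,1) g=1 f=7, (1,2) g=1 f=7, (2,1) g=1 f=5]
step 3: expand (2,1) (f=5, h=4) → closed; open now [(0,0) g=2 f=7, (0,1) g=1 f=7, (1,2) g=1 f=7, (2,2) g=2 f=7]
step 4: expand (0,0) (f=7, h=5) → closed; open now [(0,1) g=1 f=7, (1,2) g=1 f=7, (2,2) g=2 f=7]

order=[(1,0) → (2,0) → (2,1) → (0,0)]; open=[(0,1) g=1 f=7, (1,2) g=1 f=7, (2,2) g=2 f=7]; closed=[(0,0), (1,0), (1,1), (2,0), (2,1)]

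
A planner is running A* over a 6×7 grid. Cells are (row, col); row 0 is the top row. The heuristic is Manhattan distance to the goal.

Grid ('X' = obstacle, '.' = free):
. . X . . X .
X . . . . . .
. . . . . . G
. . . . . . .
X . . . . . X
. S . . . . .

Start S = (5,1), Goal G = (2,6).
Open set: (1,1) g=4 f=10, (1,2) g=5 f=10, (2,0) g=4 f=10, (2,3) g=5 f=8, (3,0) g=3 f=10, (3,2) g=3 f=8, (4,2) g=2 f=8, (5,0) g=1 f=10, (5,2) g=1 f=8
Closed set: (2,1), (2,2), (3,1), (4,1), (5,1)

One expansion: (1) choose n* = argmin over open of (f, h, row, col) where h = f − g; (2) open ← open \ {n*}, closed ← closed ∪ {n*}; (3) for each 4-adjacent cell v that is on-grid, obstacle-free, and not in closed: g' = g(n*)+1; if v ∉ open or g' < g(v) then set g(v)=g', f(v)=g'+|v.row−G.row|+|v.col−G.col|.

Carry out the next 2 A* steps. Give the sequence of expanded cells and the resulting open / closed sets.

order=[(2,3) → (2,4)]; open=[(1,1) g=4 f=10, (1,2) g=5 f=10, (1,3) g=6 f=10, (1,4) g=7 f=10, (2,0) g=4 f=10, (2,5) g=7 f=8, (3,0) g=3 f=10, (3,2) g=3 f=8, (3,3) g=6 f=10, (3,4) g=7 f=10, (4,2) g=2 f=8, (5,0) g=1 f=10, (5,2) g=1 f=8]; closed=[(2,1), (2,2), (2,3), (2,4), (3,1), (4,1), (5,1)]

step 1: expand (2,3) (f=8, h=3) → closed; open now [(1,1) g=4 f=10, (1,2) g=5 f=10, (1,3) g=6 f=10, (2,0) g=4 f=10, (2,4) g=6 f=8, (3,0) g=3 f=10, (3,2) g=3 f=8, (3,3) g=6 f=10, (4,2) g=2 f=8, (5,0) g=1 f=10, (5,2) g=1 f=8]
step 2: expand (2,4) (f=8, h=2) → closed; open now [(1,1) g=4 f=10, (1,2) g=5 f=10, (1,3) g=6 f=10, (1,4) g=7 f=10, (2,0) g=4 f=10, (2,5) g=7 f=8, (3,0) g=3 f=10, (3,2) g=3 f=8, (3,3) g=6 f=10, (3,4) g=7 f=10, (4,2) g=2 f=8, (5,0) g=1 f=10, (5,2) g=1 f=8]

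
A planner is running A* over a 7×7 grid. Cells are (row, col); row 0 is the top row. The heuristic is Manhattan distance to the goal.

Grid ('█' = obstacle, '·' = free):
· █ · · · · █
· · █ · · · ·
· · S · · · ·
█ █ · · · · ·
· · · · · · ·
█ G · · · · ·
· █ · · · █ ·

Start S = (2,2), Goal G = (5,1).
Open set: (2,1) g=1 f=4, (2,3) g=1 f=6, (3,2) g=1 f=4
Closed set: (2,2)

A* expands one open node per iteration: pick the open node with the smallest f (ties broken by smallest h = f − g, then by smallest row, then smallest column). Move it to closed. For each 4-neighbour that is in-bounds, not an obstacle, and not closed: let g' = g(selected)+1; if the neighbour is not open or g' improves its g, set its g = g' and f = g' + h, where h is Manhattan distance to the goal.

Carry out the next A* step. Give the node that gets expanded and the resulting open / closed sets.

step 1: expand (2,1) (f=4, h=3) → closed; open now [(1,1) g=2 f=6, (2,0) g=2 f=6, (2,3) g=1 f=6, (3,2) g=1 f=4]

expanded=(2,1); open=[(1,1) g=2 f=6, (2,0) g=2 f=6, (2,3) g=1 f=6, (3,2) g=1 f=4]; closed=[(2,1), (2,2)]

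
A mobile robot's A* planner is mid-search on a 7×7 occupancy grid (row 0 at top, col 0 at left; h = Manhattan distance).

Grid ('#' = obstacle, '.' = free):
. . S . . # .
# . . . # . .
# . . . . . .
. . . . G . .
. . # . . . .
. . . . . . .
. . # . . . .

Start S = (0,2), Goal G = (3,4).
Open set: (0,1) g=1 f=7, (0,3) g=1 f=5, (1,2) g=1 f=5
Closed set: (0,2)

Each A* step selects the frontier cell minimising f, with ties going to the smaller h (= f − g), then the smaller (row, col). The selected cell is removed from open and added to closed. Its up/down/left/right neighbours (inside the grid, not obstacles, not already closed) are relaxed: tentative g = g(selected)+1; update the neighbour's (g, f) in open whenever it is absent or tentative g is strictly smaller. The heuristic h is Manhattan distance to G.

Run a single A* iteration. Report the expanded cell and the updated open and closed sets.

step 1: expand (0,3) (f=5, h=4) → closed; open now [(0,1) g=1 f=7, (0,4) g=2 f=5, (1,2) g=1 f=5, (1,3) g=2 f=5]

expanded=(0,3); open=[(0,1) g=1 f=7, (0,4) g=2 f=5, (1,2) g=1 f=5, (1,3) g=2 f=5]; closed=[(0,2), (0,3)]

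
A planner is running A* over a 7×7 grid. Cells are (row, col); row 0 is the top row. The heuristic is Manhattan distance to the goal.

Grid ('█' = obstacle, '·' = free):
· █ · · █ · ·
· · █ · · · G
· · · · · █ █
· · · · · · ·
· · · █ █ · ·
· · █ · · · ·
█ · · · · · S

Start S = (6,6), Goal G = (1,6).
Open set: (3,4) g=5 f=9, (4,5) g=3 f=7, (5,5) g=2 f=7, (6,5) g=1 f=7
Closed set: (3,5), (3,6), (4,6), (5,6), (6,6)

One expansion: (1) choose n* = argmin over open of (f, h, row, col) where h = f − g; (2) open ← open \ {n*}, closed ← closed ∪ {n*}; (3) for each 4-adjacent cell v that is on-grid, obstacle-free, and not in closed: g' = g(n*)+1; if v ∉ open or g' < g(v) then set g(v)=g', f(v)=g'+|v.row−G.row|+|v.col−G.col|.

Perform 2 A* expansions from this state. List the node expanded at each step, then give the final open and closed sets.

order=[(4,5) → (5,5)]; open=[(3,4) g=5 f=9, (5,4) g=3 f=9, (6,5) g=1 f=7]; closed=[(3,5), (3,6), (4,5), (4,6), (5,5), (5,6), (6,6)]

step 1: expand (4,5) (f=7, h=4) → closed; open now [(3,4) g=5 f=9, (5,5) g=2 f=7, (6,5) g=1 f=7]
step 2: expand (5,5) (f=7, h=5) → closed; open now [(3,4) g=5 f=9, (5,4) g=3 f=9, (6,5) g=1 f=7]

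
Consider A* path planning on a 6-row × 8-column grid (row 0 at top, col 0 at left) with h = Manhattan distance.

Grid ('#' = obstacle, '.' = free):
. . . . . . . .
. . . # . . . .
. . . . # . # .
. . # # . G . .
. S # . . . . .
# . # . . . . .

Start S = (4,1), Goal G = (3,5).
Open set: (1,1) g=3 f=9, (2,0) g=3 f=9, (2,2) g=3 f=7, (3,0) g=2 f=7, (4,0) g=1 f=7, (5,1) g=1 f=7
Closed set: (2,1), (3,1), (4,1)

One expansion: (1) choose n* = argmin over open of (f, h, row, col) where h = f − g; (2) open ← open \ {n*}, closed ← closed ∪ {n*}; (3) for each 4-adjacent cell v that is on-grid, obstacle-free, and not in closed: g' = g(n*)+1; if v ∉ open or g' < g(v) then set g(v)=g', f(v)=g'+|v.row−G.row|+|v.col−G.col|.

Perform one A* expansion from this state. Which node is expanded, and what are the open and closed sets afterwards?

step 1: expand (2,2) (f=7, h=4) → closed; open now [(1,1) g=3 f=9, (1,2) g=4 f=9, (2,0) g=3 f=9, (2,3) g=4 f=7, (3,0) g=2 f=7, (4,0) g=1 f=7, (5,1) g=1 f=7]

expanded=(2,2); open=[(1,1) g=3 f=9, (1,2) g=4 f=9, (2,0) g=3 f=9, (2,3) g=4 f=7, (3,0) g=2 f=7, (4,0) g=1 f=7, (5,1) g=1 f=7]; closed=[(2,1), (2,2), (3,1), (4,1)]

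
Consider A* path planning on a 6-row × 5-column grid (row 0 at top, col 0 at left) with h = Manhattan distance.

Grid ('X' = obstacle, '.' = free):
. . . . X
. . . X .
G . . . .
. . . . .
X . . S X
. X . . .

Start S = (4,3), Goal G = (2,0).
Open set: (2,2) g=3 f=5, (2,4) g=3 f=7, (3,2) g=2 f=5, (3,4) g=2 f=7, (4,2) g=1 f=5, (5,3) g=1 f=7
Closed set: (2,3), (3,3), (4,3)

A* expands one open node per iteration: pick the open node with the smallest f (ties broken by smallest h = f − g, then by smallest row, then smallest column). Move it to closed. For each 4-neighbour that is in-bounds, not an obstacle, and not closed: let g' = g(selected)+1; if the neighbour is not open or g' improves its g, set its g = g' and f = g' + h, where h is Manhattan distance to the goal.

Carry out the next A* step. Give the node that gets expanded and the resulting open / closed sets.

step 1: expand (2,2) (f=5, h=2) → closed; open now [(1,2) g=4 f=7, (2,1) g=4 f=5, (2,4) g=3 f=7, (3,2) g=2 f=5, (3,4) g=2 f=7, (4,2) g=1 f=5, (5,3) g=1 f=7]

expanded=(2,2); open=[(1,2) g=4 f=7, (2,1) g=4 f=5, (2,4) g=3 f=7, (3,2) g=2 f=5, (3,4) g=2 f=7, (4,2) g=1 f=5, (5,3) g=1 f=7]; closed=[(2,2), (2,3), (3,3), (4,3)]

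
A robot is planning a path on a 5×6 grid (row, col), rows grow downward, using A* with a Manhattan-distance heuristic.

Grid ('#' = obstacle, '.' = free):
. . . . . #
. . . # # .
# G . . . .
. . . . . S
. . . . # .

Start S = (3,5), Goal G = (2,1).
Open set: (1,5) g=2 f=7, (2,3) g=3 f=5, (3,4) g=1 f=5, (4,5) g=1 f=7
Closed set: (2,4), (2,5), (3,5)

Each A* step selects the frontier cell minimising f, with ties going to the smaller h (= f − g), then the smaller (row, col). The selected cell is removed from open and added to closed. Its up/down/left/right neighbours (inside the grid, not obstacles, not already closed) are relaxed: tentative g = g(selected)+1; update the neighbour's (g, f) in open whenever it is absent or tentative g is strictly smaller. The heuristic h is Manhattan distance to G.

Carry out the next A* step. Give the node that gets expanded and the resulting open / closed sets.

step 1: expand (2,3) (f=5, h=2) → closed; open now [(1,5) g=2 f=7, (2,2) g=4 f=5, (3,3) g=4 f=7, (3,4) g=1 f=5, (4,5) g=1 f=7]

expanded=(2,3); open=[(1,5) g=2 f=7, (2,2) g=4 f=5, (3,3) g=4 f=7, (3,4) g=1 f=5, (4,5) g=1 f=7]; closed=[(2,3), (2,4), (2,5), (3,5)]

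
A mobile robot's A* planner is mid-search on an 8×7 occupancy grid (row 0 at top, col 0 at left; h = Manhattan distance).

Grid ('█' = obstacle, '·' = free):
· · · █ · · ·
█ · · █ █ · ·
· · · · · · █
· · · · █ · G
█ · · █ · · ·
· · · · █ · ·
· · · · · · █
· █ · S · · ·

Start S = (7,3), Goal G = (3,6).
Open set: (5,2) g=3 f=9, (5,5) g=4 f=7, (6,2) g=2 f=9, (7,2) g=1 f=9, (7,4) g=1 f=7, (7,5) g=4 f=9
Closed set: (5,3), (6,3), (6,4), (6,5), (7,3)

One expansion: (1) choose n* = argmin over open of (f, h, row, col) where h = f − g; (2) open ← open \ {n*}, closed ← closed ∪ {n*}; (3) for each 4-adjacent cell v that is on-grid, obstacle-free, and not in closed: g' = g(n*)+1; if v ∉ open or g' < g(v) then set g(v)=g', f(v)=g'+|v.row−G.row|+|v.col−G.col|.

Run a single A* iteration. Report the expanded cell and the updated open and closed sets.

expanded=(5,5); open=[(4,5) g=5 f=7, (5,2) g=3 f=9, (5,6) g=5 f=7, (6,2) g=2 f=9, (7,2) g=1 f=9, (7,4) g=1 f=7, (7,5) g=4 f=9]; closed=[(5,3), (5,5), (6,3), (6,4), (6,5), (7,3)]

step 1: expand (5,5) (f=7, h=3) → closed; open now [(4,5) g=5 f=7, (5,2) g=3 f=9, (5,6) g=5 f=7, (6,2) g=2 f=9, (7,2) g=1 f=9, (7,4) g=1 f=7, (7,5) g=4 f=9]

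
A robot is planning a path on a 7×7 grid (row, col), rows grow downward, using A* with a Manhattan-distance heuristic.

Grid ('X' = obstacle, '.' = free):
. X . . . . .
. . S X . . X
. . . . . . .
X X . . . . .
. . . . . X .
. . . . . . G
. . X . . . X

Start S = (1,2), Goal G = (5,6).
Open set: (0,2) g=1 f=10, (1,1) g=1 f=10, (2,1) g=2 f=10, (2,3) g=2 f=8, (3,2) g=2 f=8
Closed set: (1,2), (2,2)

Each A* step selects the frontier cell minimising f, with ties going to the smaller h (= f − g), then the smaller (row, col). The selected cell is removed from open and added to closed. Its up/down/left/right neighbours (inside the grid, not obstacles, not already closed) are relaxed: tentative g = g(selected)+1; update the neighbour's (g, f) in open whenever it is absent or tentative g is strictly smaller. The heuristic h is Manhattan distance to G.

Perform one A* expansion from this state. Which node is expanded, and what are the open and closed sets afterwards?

expanded=(2,3); open=[(0,2) g=1 f=10, (1,1) g=1 f=10, (2,1) g=2 f=10, (2,4) g=3 f=8, (3,2) g=2 f=8, (3,3) g=3 f=8]; closed=[(1,2), (2,2), (2,3)]

step 1: expand (2,3) (f=8, h=6) → closed; open now [(0,2) g=1 f=10, (1,1) g=1 f=10, (2,1) g=2 f=10, (2,4) g=3 f=8, (3,2) g=2 f=8, (3,3) g=3 f=8]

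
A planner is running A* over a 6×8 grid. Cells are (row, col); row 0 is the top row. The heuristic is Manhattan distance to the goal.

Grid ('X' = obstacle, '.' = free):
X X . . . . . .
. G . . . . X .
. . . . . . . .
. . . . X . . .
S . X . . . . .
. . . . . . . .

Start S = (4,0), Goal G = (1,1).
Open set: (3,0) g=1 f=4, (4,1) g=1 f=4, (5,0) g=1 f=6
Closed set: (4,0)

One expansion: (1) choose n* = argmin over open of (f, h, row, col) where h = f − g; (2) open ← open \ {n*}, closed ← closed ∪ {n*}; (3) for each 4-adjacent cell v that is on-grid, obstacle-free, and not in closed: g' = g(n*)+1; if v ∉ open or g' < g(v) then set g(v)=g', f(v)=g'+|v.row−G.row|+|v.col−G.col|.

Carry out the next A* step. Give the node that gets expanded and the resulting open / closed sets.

step 1: expand (3,0) (f=4, h=3) → closed; open now [(2,0) g=2 f=4, (3,1) g=2 f=4, (4,1) g=1 f=4, (5,0) g=1 f=6]

expanded=(3,0); open=[(2,0) g=2 f=4, (3,1) g=2 f=4, (4,1) g=1 f=4, (5,0) g=1 f=6]; closed=[(3,0), (4,0)]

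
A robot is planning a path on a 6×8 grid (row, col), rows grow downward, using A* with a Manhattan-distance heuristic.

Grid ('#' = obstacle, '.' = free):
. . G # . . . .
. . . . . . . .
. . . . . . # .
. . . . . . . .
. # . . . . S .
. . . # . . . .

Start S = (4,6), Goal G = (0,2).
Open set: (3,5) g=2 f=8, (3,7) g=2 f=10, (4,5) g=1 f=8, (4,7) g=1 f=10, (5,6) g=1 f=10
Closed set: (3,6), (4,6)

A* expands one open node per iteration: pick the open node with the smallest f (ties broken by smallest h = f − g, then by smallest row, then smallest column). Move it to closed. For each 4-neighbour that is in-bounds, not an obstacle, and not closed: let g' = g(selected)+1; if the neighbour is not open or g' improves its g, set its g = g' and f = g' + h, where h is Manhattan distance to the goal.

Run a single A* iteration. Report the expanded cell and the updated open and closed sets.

step 1: expand (3,5) (f=8, h=6) → closed; open now [(2,5) g=3 f=8, (3,4) g=3 f=8, (3,7) g=2 f=10, (4,5) g=1 f=8, (4,7) g=1 f=10, (5,6) g=1 f=10]

expanded=(3,5); open=[(2,5) g=3 f=8, (3,4) g=3 f=8, (3,7) g=2 f=10, (4,5) g=1 f=8, (4,7) g=1 f=10, (5,6) g=1 f=10]; closed=[(3,5), (3,6), (4,6)]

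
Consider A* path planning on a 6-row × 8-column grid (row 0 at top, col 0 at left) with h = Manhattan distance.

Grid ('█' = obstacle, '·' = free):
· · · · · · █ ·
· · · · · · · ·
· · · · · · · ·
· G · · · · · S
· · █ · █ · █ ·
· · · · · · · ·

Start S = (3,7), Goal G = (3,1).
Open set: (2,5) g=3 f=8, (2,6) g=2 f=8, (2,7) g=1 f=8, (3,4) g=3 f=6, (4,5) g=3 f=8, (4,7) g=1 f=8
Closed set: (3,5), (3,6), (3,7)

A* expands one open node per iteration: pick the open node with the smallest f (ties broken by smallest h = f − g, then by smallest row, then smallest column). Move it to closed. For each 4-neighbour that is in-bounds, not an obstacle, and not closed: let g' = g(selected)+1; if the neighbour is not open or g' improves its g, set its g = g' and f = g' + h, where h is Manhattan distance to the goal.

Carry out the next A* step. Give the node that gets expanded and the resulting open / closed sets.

expanded=(3,4); open=[(2,4) g=4 f=8, (2,5) g=3 f=8, (2,6) g=2 f=8, (2,7) g=1 f=8, (3,3) g=4 f=6, (4,5) g=3 f=8, (4,7) g=1 f=8]; closed=[(3,4), (3,5), (3,6), (3,7)]

step 1: expand (3,4) (f=6, h=3) → closed; open now [(2,4) g=4 f=8, (2,5) g=3 f=8, (2,6) g=2 f=8, (2,7) g=1 f=8, (3,3) g=4 f=6, (4,5) g=3 f=8, (4,7) g=1 f=8]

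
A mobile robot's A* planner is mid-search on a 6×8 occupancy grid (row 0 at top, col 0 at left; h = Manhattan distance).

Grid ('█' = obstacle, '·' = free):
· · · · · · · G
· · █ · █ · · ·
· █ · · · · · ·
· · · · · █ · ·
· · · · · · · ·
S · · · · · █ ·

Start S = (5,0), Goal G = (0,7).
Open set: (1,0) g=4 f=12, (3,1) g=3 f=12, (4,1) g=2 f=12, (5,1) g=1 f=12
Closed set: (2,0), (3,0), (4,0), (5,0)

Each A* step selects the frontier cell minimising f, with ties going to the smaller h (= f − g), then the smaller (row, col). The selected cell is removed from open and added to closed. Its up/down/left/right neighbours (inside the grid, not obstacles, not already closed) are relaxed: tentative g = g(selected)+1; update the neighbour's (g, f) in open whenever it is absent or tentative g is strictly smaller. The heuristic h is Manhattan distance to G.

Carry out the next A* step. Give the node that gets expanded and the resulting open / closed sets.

step 1: expand (1,0) (f=12, h=8) → closed; open now [(0,0) g=5 f=12, (1,1) g=5 f=12, (3,1) g=3 f=12, (4,1) g=2 f=12, (5,1) g=1 f=12]

expanded=(1,0); open=[(0,0) g=5 f=12, (1,1) g=5 f=12, (3,1) g=3 f=12, (4,1) g=2 f=12, (5,1) g=1 f=12]; closed=[(1,0), (2,0), (3,0), (4,0), (5,0)]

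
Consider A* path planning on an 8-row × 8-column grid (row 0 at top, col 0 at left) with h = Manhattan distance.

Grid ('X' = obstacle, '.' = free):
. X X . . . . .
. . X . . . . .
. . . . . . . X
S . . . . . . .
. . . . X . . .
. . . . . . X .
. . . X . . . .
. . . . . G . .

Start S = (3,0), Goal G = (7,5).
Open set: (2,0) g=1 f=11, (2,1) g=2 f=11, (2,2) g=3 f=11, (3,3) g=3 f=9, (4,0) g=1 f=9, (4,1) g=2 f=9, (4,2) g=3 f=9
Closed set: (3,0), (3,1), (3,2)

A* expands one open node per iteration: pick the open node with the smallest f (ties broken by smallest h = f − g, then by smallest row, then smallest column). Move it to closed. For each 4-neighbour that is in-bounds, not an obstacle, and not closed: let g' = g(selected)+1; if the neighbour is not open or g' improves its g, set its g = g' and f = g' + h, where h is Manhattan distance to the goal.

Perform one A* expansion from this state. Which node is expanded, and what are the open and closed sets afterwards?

expanded=(3,3); open=[(2,0) g=1 f=11, (2,1) g=2 f=11, (2,2) g=3 f=11, (2,3) g=4 f=11, (3,4) g=4 f=9, (4,0) g=1 f=9, (4,1) g=2 f=9, (4,2) g=3 f=9, (4,3) g=4 f=9]; closed=[(3,0), (3,1), (3,2), (3,3)]

step 1: expand (3,3) (f=9, h=6) → closed; open now [(2,0) g=1 f=11, (2,1) g=2 f=11, (2,2) g=3 f=11, (2,3) g=4 f=11, (3,4) g=4 f=9, (4,0) g=1 f=9, (4,1) g=2 f=9, (4,2) g=3 f=9, (4,3) g=4 f=9]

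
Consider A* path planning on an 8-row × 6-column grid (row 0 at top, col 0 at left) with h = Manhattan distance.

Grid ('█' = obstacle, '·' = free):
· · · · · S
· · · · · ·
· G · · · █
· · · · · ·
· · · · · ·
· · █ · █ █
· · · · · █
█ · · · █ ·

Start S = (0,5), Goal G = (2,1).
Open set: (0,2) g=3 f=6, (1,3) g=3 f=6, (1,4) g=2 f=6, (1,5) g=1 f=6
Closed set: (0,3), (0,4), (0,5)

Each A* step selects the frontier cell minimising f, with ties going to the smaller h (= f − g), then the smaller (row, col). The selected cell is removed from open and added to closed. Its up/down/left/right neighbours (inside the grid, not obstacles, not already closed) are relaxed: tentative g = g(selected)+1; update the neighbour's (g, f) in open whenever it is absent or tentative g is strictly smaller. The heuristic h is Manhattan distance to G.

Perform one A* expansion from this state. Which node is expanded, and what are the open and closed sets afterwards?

step 1: expand (0,2) (f=6, h=3) → closed; open now [(0,1) g=4 f=6, (1,2) g=4 f=6, (1,3) g=3 f=6, (1,4) g=2 f=6, (1,5) g=1 f=6]

expanded=(0,2); open=[(0,1) g=4 f=6, (1,2) g=4 f=6, (1,3) g=3 f=6, (1,4) g=2 f=6, (1,5) g=1 f=6]; closed=[(0,2), (0,3), (0,4), (0,5)]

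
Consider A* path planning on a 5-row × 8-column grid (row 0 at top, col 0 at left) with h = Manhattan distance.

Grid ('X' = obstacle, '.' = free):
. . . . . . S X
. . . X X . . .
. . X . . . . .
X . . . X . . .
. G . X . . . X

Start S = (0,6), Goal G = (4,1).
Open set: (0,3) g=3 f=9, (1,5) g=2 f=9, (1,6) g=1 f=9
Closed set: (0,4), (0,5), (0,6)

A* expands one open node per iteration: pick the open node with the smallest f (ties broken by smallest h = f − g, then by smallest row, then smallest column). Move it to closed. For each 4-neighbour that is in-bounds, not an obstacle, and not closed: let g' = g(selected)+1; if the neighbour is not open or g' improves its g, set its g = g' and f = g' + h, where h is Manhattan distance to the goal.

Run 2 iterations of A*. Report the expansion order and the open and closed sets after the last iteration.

step 1: expand (0,3) (f=9, h=6) → closed; open now [(0,2) g=4 f=9, (1,5) g=2 f=9, (1,6) g=1 f=9]
step 2: expand (0,2) (f=9, h=5) → closed; open now [(0,1) g=5 f=9, (1,2) g=5 f=9, (1,5) g=2 f=9, (1,6) g=1 f=9]

order=[(0,3) → (0,2)]; open=[(0,1) g=5 f=9, (1,2) g=5 f=9, (1,5) g=2 f=9, (1,6) g=1 f=9]; closed=[(0,2), (0,3), (0,4), (0,5), (0,6)]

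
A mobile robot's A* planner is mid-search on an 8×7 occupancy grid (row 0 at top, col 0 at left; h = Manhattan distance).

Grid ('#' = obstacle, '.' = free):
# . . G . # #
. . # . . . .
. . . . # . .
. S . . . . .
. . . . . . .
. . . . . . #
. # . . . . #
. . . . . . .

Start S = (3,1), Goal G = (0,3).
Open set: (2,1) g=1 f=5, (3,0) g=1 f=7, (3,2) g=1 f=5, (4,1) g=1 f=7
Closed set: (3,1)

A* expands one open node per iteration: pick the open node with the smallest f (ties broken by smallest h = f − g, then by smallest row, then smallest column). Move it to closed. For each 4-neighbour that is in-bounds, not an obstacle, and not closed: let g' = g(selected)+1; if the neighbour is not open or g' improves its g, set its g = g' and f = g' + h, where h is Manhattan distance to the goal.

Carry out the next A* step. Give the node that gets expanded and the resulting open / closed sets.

expanded=(2,1); open=[(1,1) g=2 f=5, (2,0) g=2 f=7, (2,2) g=2 f=5, (3,0) g=1 f=7, (3,2) g=1 f=5, (4,1) g=1 f=7]; closed=[(2,1), (3,1)]

step 1: expand (2,1) (f=5, h=4) → closed; open now [(1,1) g=2 f=5, (2,0) g=2 f=7, (2,2) g=2 f=5, (3,0) g=1 f=7, (3,2) g=1 f=5, (4,1) g=1 f=7]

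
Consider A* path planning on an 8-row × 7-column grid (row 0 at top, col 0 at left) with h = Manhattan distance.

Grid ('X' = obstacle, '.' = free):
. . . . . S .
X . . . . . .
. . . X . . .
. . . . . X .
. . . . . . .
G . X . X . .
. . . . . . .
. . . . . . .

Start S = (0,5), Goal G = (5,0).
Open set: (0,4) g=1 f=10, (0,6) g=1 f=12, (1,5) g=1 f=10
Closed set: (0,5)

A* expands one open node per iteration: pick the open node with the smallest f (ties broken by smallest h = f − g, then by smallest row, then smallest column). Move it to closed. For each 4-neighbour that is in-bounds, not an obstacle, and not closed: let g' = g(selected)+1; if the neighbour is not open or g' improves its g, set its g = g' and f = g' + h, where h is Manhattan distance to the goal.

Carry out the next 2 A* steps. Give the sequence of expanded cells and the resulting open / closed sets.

order=[(0,4) → (0,3)]; open=[(0,2) g=3 f=10, (0,6) g=1 f=12, (1,3) g=3 f=10, (1,4) g=2 f=10, (1,5) g=1 f=10]; closed=[(0,3), (0,4), (0,5)]

step 1: expand (0,4) (f=10, h=9) → closed; open now [(0,3) g=2 f=10, (0,6) g=1 f=12, (1,4) g=2 f=10, (1,5) g=1 f=10]
step 2: expand (0,3) (f=10, h=8) → closed; open now [(0,2) g=3 f=10, (0,6) g=1 f=12, (1,3) g=3 f=10, (1,4) g=2 f=10, (1,5) g=1 f=10]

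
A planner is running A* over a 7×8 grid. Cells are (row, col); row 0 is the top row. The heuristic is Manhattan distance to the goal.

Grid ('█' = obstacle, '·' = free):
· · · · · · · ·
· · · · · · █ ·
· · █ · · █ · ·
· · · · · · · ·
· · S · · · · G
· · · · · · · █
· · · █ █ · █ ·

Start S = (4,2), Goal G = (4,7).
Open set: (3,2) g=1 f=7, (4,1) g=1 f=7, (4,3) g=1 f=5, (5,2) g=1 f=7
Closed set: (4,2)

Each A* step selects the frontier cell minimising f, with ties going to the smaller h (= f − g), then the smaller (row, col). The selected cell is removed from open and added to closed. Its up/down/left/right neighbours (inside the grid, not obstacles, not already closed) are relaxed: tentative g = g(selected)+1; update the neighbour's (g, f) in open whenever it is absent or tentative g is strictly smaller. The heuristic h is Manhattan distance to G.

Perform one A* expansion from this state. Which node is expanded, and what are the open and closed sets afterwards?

step 1: expand (4,3) (f=5, h=4) → closed; open now [(3,2) g=1 f=7, (3,3) g=2 f=7, (4,1) g=1 f=7, (4,4) g=2 f=5, (5,2) g=1 f=7, (5,3) g=2 f=7]

expanded=(4,3); open=[(3,2) g=1 f=7, (3,3) g=2 f=7, (4,1) g=1 f=7, (4,4) g=2 f=5, (5,2) g=1 f=7, (5,3) g=2 f=7]; closed=[(4,2), (4,3)]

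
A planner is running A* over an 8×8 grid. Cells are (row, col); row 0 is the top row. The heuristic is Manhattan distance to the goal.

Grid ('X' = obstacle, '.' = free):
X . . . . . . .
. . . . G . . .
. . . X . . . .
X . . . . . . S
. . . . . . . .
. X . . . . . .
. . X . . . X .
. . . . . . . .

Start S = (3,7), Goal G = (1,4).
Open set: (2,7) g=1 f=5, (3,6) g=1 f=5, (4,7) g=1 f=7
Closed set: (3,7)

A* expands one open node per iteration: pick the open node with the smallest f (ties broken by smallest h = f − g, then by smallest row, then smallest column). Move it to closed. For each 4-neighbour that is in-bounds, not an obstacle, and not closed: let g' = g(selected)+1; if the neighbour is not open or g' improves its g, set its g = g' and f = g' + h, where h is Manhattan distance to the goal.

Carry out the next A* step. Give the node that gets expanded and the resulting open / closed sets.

step 1: expand (2,7) (f=5, h=4) → closed; open now [(1,7) g=2 f=5, (2,6) g=2 f=5, (3,6) g=1 f=5, (4,7) g=1 f=7]

expanded=(2,7); open=[(1,7) g=2 f=5, (2,6) g=2 f=5, (3,6) g=1 f=5, (4,7) g=1 f=7]; closed=[(2,7), (3,7)]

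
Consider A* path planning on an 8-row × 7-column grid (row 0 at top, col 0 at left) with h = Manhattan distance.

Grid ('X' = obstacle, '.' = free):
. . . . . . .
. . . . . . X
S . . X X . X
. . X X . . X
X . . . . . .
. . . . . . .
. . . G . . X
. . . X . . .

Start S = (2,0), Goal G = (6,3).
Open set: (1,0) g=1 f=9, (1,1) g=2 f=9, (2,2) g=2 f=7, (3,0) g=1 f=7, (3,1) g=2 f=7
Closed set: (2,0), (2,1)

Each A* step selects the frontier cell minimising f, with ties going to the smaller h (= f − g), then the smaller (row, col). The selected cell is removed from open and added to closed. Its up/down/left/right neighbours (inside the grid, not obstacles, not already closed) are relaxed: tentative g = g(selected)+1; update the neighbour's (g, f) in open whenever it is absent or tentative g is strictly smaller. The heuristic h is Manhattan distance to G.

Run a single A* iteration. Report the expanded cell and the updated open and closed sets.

step 1: expand (2,2) (f=7, h=5) → closed; open now [(1,0) g=1 f=9, (1,1) g=2 f=9, (1,2) g=3 f=9, (3,0) g=1 f=7, (3,1) g=2 f=7]

expanded=(2,2); open=[(1,0) g=1 f=9, (1,1) g=2 f=9, (1,2) g=3 f=9, (3,0) g=1 f=7, (3,1) g=2 f=7]; closed=[(2,0), (2,1), (2,2)]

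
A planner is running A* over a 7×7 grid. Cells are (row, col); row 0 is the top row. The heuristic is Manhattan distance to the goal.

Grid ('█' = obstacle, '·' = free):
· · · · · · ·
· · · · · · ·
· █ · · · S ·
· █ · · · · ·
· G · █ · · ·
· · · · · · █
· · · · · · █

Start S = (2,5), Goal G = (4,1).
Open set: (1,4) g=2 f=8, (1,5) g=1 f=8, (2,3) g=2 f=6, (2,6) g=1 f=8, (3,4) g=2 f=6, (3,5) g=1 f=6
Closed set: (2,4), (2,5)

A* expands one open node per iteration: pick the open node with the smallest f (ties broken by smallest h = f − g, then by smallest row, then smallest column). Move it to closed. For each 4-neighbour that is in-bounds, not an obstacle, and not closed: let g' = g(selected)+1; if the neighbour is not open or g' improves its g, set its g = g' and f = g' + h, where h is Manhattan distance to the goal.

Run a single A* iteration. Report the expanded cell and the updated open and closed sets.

step 1: expand (2,3) (f=6, h=4) → closed; open now [(1,3) g=3 f=8, (1,4) g=2 f=8, (1,5) g=1 f=8, (2,2) g=3 f=6, (2,6) g=1 f=8, (3,3) g=3 f=6, (3,4) g=2 f=6, (3,5) g=1 f=6]

expanded=(2,3); open=[(1,3) g=3 f=8, (1,4) g=2 f=8, (1,5) g=1 f=8, (2,2) g=3 f=6, (2,6) g=1 f=8, (3,3) g=3 f=6, (3,4) g=2 f=6, (3,5) g=1 f=6]; closed=[(2,3), (2,4), (2,5)]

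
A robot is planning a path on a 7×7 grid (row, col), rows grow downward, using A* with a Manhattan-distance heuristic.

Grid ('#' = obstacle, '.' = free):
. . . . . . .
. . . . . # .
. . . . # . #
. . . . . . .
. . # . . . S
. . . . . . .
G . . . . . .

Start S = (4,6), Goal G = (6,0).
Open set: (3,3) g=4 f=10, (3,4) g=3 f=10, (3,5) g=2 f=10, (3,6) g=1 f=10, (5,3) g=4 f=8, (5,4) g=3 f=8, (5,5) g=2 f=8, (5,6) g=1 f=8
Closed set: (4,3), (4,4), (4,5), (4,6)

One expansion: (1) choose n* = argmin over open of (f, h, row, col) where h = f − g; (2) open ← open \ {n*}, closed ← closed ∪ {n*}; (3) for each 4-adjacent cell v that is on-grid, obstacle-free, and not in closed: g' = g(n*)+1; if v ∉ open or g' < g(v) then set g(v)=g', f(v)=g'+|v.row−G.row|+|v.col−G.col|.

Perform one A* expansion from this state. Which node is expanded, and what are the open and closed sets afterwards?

expanded=(5,3); open=[(3,3) g=4 f=10, (3,4) g=3 f=10, (3,5) g=2 f=10, (3,6) g=1 f=10, (5,2) g=5 f=8, (5,4) g=3 f=8, (5,5) g=2 f=8, (5,6) g=1 f=8, (6,3) g=5 f=8]; closed=[(4,3), (4,4), (4,5), (4,6), (5,3)]

step 1: expand (5,3) (f=8, h=4) → closed; open now [(3,3) g=4 f=10, (3,4) g=3 f=10, (3,5) g=2 f=10, (3,6) g=1 f=10, (5,2) g=5 f=8, (5,4) g=3 f=8, (5,5) g=2 f=8, (5,6) g=1 f=8, (6,3) g=5 f=8]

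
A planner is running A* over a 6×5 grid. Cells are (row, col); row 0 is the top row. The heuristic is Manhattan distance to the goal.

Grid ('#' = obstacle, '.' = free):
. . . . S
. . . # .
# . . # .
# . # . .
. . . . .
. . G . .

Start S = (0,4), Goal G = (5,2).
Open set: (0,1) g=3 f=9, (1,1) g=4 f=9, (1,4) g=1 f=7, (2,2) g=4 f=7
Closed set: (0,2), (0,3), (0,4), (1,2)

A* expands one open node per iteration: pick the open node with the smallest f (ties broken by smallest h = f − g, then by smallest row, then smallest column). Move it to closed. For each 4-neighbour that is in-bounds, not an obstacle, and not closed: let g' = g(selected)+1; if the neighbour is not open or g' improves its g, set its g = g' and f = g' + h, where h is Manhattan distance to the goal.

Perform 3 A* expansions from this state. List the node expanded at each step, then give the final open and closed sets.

order=[(2,2) → (1,4) → (2,4)]; open=[(0,1) g=3 f=9, (1,1) g=4 f=9, (2,1) g=5 f=9, (3,4) g=3 f=7]; closed=[(0,2), (0,3), (0,4), (1,2), (1,4), (2,2), (2,4)]

step 1: expand (2,2) (f=7, h=3) → closed; open now [(0,1) g=3 f=9, (1,1) g=4 f=9, (1,4) g=1 f=7, (2,1) g=5 f=9]
step 2: expand (1,4) (f=7, h=6) → closed; open now [(0,1) g=3 f=9, (1,1) g=4 f=9, (2,1) g=5 f=9, (2,4) g=2 f=7]
step 3: expand (2,4) (f=7, h=5) → closed; open now [(0,1) g=3 f=9, (1,1) g=4 f=9, (2,1) g=5 f=9, (3,4) g=3 f=7]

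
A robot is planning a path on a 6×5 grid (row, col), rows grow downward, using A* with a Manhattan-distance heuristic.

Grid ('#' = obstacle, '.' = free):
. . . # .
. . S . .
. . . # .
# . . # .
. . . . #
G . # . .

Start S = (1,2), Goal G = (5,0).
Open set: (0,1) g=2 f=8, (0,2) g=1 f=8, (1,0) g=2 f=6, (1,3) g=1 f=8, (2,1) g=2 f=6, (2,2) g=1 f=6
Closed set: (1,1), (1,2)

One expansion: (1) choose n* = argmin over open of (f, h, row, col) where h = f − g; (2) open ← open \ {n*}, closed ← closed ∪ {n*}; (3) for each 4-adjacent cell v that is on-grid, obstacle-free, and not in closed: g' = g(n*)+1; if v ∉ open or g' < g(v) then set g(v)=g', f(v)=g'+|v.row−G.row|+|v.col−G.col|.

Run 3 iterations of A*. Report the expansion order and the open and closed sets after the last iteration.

step 1: expand (1,0) (f=6, h=4) → closed; open now [(0,0) g=3 f=8, (0,1) g=2 f=8, (0,2) g=1 f=8, (1,3) g=1 f=8, (2,0) g=3 f=6, (2,1) g=2 f=6, (2,2) g=1 f=6]
step 2: expand (2,0) (f=6, h=3) → closed; open now [(0,0) g=3 f=8, (0,1) g=2 f=8, (0,2) g=1 f=8, (1,3) g=1 f=8, (2,1) g=2 f=6, (2,2) g=1 f=6]
step 3: expand (2,1) (f=6, h=4) → closed; open now [(0,0) g=3 f=8, (0,1) g=2 f=8, (0,2) g=1 f=8, (1,3) g=1 f=8, (2,2) g=1 f=6, (3,1) g=3 f=6]

order=[(1,0) → (2,0) → (2,1)]; open=[(0,0) g=3 f=8, (0,1) g=2 f=8, (0,2) g=1 f=8, (1,3) g=1 f=8, (2,2) g=1 f=6, (3,1) g=3 f=6]; closed=[(1,0), (1,1), (1,2), (2,0), (2,1)]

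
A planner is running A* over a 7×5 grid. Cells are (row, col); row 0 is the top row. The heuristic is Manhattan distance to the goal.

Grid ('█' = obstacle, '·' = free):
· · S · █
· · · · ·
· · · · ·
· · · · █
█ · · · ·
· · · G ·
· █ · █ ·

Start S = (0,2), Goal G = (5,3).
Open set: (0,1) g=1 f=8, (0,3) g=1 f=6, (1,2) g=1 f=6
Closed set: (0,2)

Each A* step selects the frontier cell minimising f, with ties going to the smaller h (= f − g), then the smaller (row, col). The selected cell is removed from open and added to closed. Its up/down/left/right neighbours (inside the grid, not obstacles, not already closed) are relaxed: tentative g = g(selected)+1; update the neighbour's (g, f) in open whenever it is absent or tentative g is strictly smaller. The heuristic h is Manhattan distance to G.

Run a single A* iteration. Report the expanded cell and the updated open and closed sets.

expanded=(0,3); open=[(0,1) g=1 f=8, (1,2) g=1 f=6, (1,3) g=2 f=6]; closed=[(0,2), (0,3)]

step 1: expand (0,3) (f=6, h=5) → closed; open now [(0,1) g=1 f=8, (1,2) g=1 f=6, (1,3) g=2 f=6]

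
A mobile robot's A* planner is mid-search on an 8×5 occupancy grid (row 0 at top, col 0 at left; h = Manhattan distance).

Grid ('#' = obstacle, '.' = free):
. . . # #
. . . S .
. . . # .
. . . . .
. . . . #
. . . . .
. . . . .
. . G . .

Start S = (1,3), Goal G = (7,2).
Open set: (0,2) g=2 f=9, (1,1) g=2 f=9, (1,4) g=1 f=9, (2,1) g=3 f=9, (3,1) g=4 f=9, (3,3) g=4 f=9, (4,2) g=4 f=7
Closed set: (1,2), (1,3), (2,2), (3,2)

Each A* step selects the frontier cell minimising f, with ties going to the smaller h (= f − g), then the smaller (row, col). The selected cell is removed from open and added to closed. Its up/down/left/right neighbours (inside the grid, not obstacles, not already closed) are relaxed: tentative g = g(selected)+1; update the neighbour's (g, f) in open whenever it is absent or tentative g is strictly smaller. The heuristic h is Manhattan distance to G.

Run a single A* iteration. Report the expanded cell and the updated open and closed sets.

expanded=(4,2); open=[(0,2) g=2 f=9, (1,1) g=2 f=9, (1,4) g=1 f=9, (2,1) g=3 f=9, (3,1) g=4 f=9, (3,3) g=4 f=9, (4,1) g=5 f=9, (4,3) g=5 f=9, (5,2) g=5 f=7]; closed=[(1,2), (1,3), (2,2), (3,2), (4,2)]

step 1: expand (4,2) (f=7, h=3) → closed; open now [(0,2) g=2 f=9, (1,1) g=2 f=9, (1,4) g=1 f=9, (2,1) g=3 f=9, (3,1) g=4 f=9, (3,3) g=4 f=9, (4,1) g=5 f=9, (4,3) g=5 f=9, (5,2) g=5 f=7]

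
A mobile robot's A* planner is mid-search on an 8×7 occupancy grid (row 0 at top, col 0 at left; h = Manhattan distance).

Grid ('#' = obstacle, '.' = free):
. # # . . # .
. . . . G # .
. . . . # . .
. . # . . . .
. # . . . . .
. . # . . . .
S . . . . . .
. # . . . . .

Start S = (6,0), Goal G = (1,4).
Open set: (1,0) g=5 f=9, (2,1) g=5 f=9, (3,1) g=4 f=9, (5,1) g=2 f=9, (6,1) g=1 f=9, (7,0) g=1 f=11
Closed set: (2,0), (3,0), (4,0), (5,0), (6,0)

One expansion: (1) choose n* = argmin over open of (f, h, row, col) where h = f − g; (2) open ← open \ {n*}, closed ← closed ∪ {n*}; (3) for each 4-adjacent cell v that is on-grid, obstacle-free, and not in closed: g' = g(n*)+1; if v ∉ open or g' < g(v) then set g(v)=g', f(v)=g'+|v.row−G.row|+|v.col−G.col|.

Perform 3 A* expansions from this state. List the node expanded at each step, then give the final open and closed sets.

order=[(1,0) → (1,1) → (1,2)]; open=[(0,0) g=6 f=11, (1,3) g=8 f=9, (2,1) g=5 f=9, (2,2) g=8 f=11, (3,1) g=4 f=9, (5,1) g=2 f=9, (6,1) g=1 f=9, (7,0) g=1 f=11]; closed=[(1,0), (1,1), (1,2), (2,0), (3,0), (4,0), (5,0), (6,0)]

step 1: expand (1,0) (f=9, h=4) → closed; open now [(0,0) g=6 f=11, (1,1) g=6 f=9, (2,1) g=5 f=9, (3,1) g=4 f=9, (5,1) g=2 f=9, (6,1) g=1 f=9, (7,0) g=1 f=11]
step 2: expand (1,1) (f=9, h=3) → closed; open now [(0,0) g=6 f=11, (1,2) g=7 f=9, (2,1) g=5 f=9, (3,1) g=4 f=9, (5,1) g=2 f=9, (6,1) g=1 f=9, (7,0) g=1 f=11]
step 3: expand (1,2) (f=9, h=2) → closed; open now [(0,0) g=6 f=11, (1,3) g=8 f=9, (2,1) g=5 f=9, (2,2) g=8 f=11, (3,1) g=4 f=9, (5,1) g=2 f=9, (6,1) g=1 f=9, (7,0) g=1 f=11]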